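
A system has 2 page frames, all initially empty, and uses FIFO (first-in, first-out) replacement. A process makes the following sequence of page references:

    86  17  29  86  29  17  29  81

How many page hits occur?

1

86 → fault, frames [86]
17 → fault, frames [86, 17]
29 → fault, evict 86, frames [17, 29]
86 → fault, evict 17, frames [29, 86]
29 → hit
17 → fault, evict 29, frames [86, 17]
29 → fault, evict 86, frames [17, 29]
81 → fault, evict 17, frames [29, 81]
Hits: 1.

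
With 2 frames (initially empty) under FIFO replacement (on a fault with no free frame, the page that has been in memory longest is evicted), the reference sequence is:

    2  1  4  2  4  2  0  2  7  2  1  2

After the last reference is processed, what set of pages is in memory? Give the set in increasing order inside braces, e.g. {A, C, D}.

{1, 2}

2 -> fault, frames {2}
1 -> fault, frames {2,1}
4 -> fault, evict 2, frames {1,4}
2 -> fault, evict 1, frames {4,2}
4 -> hit
2 -> hit
0 -> fault, evict 4, frames {2,0}
2 -> hit
7 -> fault, evict 2, frames {0,7}
2 -> fault, evict 0, frames {7,2}
1 -> fault, evict 7, frames {2,1}
2 -> hit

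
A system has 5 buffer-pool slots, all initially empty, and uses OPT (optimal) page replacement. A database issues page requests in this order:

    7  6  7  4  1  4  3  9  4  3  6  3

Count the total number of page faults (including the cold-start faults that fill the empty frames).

7: fault, frames (7)
6: fault, frames (7 6)
7: hit
4: fault, frames (7 6 4)
1: fault, frames (7 6 4 1)
4: hit
3: fault, frames (7 6 4 1 3)
9: fault, evict 1, frames (7 6 4 3 9)
4: hit
3: hit
6: hit
3: hit
Page faults: 6.

6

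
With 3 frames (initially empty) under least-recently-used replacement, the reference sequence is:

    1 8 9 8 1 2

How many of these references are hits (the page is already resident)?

1: fault, frames {1}
8: fault, frames {1,8}
9: fault, frames {1,8,9}
8: hit
1: hit
2: fault, evict 9, frames {8,1,2}
Hits: 2.

2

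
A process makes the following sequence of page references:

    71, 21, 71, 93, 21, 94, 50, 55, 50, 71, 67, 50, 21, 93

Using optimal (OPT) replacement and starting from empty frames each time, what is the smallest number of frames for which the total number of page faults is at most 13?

2

f=1: 14 faults
f=2: 10 faults
f=3: 9 faults
f=4: 8 faults
f=5: 7 faults
f=6: 7 faults
f=7: 7 faults
Smallest f with faults ≤ 13 is 2.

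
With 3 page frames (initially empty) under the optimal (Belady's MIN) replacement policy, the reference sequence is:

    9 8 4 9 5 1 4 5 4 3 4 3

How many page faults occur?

9: miss, frames (9)
8: miss, frames (9 8)
4: miss, frames (9 8 4)
9: hit
5: miss, evict 8, frames (9 4 5)
1: miss, evict 9, frames (4 5 1)
4: hit
5: hit
4: hit
3: miss, evict 1, frames (4 5 3)
4: hit
3: hit
Page faults: 6.

6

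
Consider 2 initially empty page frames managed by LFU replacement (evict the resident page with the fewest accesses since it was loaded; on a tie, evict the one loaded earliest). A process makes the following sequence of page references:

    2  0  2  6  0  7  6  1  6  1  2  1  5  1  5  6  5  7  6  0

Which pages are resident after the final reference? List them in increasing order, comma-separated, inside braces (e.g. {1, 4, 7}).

{0, 2}

2 → miss, frames {2}
0 → miss, frames {2,0}
2 → hit
6 → miss, evict 0, frames {2,6}
0 → miss, evict 6, frames {2,0}
7 → miss, evict 0, frames {2,7}
6 → miss, evict 7, frames {2,6}
1 → miss, evict 6, frames {2,1}
6 → miss, evict 1, frames {2,6}
1 → miss, evict 6, frames {2,1}
2 → hit
1 → hit
5 → miss, evict 1, frames {2,5}
1 → miss, evict 5, frames {2,1}
5 → miss, evict 1, frames {2,5}
6 → miss, evict 5, frames {2,6}
5 → miss, evict 6, frames {2,5}
7 → miss, evict 5, frames {2,7}
6 → miss, evict 7, frames {2,6}
0 → miss, evict 6, frames {2,0}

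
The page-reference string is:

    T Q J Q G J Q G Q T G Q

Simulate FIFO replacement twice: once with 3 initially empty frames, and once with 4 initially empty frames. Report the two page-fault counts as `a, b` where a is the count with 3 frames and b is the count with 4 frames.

3 frames: F F F . F . . . . F . F → 6 faults.
4 frames: F F F . F . . . . . . . → 4 faults.
4 < 6: adding a frame reduced faults, as is typical.

6, 4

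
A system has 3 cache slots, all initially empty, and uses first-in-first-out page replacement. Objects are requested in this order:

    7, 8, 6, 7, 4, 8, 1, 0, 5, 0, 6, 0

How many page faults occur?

8

7 -> miss, frames {7}
8 -> miss, frames {7,8}
6 -> miss, frames {7,8,6}
7 -> hit
4 -> miss, evict 7, frames {8,6,4}
8 -> hit
1 -> miss, evict 8, frames {6,4,1}
0 -> miss, evict 6, frames {4,1,0}
5 -> miss, evict 4, frames {1,0,5}
0 -> hit
6 -> miss, evict 1, frames {0,5,6}
0 -> hit
Page faults: 8.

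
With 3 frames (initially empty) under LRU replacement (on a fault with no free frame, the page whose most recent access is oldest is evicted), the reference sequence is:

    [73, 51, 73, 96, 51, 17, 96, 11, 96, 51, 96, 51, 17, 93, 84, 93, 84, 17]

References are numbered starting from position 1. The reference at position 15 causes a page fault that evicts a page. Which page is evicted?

pos 1: 73 -> fault, frames {73}
pos 2: 51 -> fault, frames {73,51}
pos 3: 73 -> hit
pos 4: 96 -> fault, frames {51,73,96}
pos 5: 51 -> hit
pos 6: 17 -> fault, evict 73, frames {96,51,17}
pos 7: 96 -> hit
pos 8: 11 -> fault, evict 51, frames {17,96,11}
pos 9: 96 -> hit
pos 10: 51 -> fault, evict 17, frames {11,96,51}
pos 11: 96 -> hit
pos 12: 51 -> hit
pos 13: 17 -> fault, evict 11, frames {96,51,17}
pos 14: 93 -> fault, evict 96, frames {51,17,93}
pos 15: 84 -> fault, evict 51, frames {17,93,84}
At position 15, page 51 is evicted.

51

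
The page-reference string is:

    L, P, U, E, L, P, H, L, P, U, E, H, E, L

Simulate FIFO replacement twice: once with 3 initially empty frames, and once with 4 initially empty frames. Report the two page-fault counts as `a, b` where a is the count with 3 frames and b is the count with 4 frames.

3 frames: F F F F F F F . . F F . . F → 10 faults.
4 frames: F F F F . . F F F F F F . F → 11 faults.
11 > 10: adding a frame increased faults — Belady's anomaly.

10, 11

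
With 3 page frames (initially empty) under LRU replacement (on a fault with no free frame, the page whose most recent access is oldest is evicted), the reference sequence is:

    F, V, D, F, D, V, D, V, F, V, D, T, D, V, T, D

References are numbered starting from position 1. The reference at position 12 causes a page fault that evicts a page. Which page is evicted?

F

pos 1: F → miss, frames {F}
pos 2: V → miss, frames {F,V}
pos 3: D → miss, frames {F,V,D}
pos 4: F → hit
pos 5: D → hit
pos 6: V → hit
pos 7: D → hit
pos 8: V → hit
pos 9: F → hit
pos 10: V → hit
pos 11: D → hit
pos 12: T → miss, evict F, frames {V,D,T}
At position 12, page F is evicted.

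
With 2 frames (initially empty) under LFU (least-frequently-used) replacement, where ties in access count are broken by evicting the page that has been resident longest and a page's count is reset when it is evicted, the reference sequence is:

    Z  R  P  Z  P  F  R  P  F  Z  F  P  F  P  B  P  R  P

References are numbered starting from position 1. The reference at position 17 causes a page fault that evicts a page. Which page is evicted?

pos 1: Z → fault, frames {Z}
pos 2: R → fault, frames {Z,R}
pos 3: P → fault, evict Z, frames {R,P}
pos 4: Z → fault, evict R, frames {P,Z}
pos 5: P → hit
pos 6: F → fault, evict Z, frames {P,F}
pos 7: R → fault, evict F, frames {P,R}
pos 8: P → hit
pos 9: F → fault, evict R, frames {P,F}
pos 10: Z → fault, evict F, frames {P,Z}
pos 11: F → fault, evict Z, frames {P,F}
pos 12: P → hit
pos 13: F → hit
pos 14: P → hit
pos 15: B → fault, evict F, frames {P,B}
pos 16: P → hit
pos 17: R → fault, evict B, frames {P,R}
At position 17, page B is evicted.

B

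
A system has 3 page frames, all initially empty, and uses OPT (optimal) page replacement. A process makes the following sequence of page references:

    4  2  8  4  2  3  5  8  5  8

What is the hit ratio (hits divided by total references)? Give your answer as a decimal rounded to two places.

4 -> fault, frames [4]
2 -> fault, frames [4, 2]
8 -> fault, frames [4, 2, 8]
4 -> hit
2 -> hit
3 -> fault, evict 2, frames [4, 8, 3]
5 -> fault, evict 3, frames [4, 8, 5]
8 -> hit
5 -> hit
8 -> hit
Hits: 5 of 10 references → 5/10 = 0.5000.

0.50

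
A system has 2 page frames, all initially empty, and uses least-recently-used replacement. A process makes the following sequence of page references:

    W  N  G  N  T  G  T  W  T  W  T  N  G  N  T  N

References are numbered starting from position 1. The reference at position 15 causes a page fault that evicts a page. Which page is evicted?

pos 1: W → fault, frames {W}
pos 2: N → fault, frames {W,N}
pos 3: G → fault, evict W, frames {N,G}
pos 4: N → hit
pos 5: T → fault, evict G, frames {N,T}
pos 6: G → fault, evict N, frames {T,G}
pos 7: T → hit
pos 8: W → fault, evict G, frames {T,W}
pos 9: T → hit
pos 10: W → hit
pos 11: T → hit
pos 12: N → fault, evict W, frames {T,N}
pos 13: G → fault, evict T, frames {N,G}
pos 14: N → hit
pos 15: T → fault, evict G, frames {N,T}
At position 15, page G is evicted.

G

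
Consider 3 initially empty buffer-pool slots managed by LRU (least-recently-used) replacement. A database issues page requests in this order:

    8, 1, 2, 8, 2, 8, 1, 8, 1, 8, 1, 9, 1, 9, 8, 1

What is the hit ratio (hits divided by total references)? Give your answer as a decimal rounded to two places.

8: fault, frames (8)
1: fault, frames (8 1)
2: fault, frames (8 1 2)
8: hit
2: hit
8: hit
1: hit
8: hit
1: hit
8: hit
1: hit
9: fault, evict 2, frames (8 1 9)
1: hit
9: hit
8: hit
1: hit
Hits: 12 of 16 references → 12/16 = 0.7500.

0.75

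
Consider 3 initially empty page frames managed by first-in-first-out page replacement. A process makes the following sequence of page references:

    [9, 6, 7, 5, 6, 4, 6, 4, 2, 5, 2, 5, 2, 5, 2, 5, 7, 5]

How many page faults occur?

9

9 -> fault, frames (9)
6 -> fault, frames (9 6)
7 -> fault, frames (9 6 7)
5 -> fault, evict 9, frames (6 7 5)
6 -> hit
4 -> fault, evict 6, frames (7 5 4)
6 -> fault, evict 7, frames (5 4 6)
4 -> hit
2 -> fault, evict 5, frames (4 6 2)
5 -> fault, evict 4, frames (6 2 5)
2 -> hit
5 -> hit
2 -> hit
5 -> hit
2 -> hit
5 -> hit
7 -> fault, evict 6, frames (2 5 7)
5 -> hit
Page faults: 9.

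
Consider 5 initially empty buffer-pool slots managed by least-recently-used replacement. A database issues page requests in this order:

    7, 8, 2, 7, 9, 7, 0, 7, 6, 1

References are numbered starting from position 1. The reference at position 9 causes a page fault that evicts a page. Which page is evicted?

pos 1: 7: miss, frames (7)
pos 2: 8: miss, frames (7 8)
pos 3: 2: miss, frames (7 8 2)
pos 4: 7: hit
pos 5: 9: miss, frames (8 2 7 9)
pos 6: 7: hit
pos 7: 0: miss, frames (8 2 9 7 0)
pos 8: 7: hit
pos 9: 6: miss, evict 8, frames (2 9 0 7 6)
At position 9, page 8 is evicted.

8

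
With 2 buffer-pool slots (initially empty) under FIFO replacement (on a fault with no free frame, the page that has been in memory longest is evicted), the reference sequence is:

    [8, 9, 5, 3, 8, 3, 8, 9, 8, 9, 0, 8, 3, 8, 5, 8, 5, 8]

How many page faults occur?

11

8 → fault, frames [8]
9 → fault, frames [8, 9]
5 → fault, evict 8, frames [9, 5]
3 → fault, evict 9, frames [5, 3]
8 → fault, evict 5, frames [3, 8]
3 → hit
8 → hit
9 → fault, evict 3, frames [8, 9]
8 → hit
9 → hit
0 → fault, evict 8, frames [9, 0]
8 → fault, evict 9, frames [0, 8]
3 → fault, evict 0, frames [8, 3]
8 → hit
5 → fault, evict 8, frames [3, 5]
8 → fault, evict 3, frames [5, 8]
5 → hit
8 → hit
Page faults: 11.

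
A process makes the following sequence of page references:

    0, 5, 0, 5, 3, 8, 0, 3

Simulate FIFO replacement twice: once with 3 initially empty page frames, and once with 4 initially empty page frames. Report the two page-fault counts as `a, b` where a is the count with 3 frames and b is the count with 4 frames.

5, 4

3 frames: F F . . F F F . → 5 faults.
4 frames: F F . . F F . . → 4 faults.
4 < 5: adding a frame reduced faults, as is typical.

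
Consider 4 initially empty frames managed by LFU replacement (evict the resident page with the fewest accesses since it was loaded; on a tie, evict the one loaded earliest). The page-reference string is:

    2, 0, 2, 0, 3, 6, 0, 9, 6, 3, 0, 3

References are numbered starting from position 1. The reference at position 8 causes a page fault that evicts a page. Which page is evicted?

pos 1: 2 → miss, frames (2)
pos 2: 0 → miss, frames (2 0)
pos 3: 2 → hit
pos 4: 0 → hit
pos 5: 3 → miss, frames (2 0 3)
pos 6: 6 → miss, frames (2 0 3 6)
pos 7: 0 → hit
pos 8: 9 → miss, evict 3, frames (2 0 6 9)
At position 8, page 3 is evicted.

3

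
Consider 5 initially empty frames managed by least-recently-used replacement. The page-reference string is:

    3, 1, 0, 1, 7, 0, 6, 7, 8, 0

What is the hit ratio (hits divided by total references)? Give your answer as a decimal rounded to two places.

3: miss, frames [3]
1: miss, frames [3, 1]
0: miss, frames [3, 1, 0]
1: hit
7: miss, frames [3, 0, 1, 7]
0: hit
6: miss, frames [3, 1, 7, 0, 6]
7: hit
8: miss, evict 3, frames [1, 0, 6, 7, 8]
0: hit
Hits: 4 of 10 references → 4/10 = 0.4000.

0.40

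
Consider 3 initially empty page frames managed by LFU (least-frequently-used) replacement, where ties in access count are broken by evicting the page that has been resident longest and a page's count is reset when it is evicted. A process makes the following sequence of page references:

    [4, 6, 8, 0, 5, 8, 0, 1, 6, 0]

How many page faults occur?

4 -> fault, frames [4]
6 -> fault, frames [4, 6]
8 -> fault, frames [4, 6, 8]
0 -> fault, evict 4, frames [6, 8, 0]
5 -> fault, evict 6, frames [8, 0, 5]
8 -> hit
0 -> hit
1 -> fault, evict 5, frames [8, 0, 1]
6 -> fault, evict 1, frames [8, 0, 6]
0 -> hit
Page faults: 7.

7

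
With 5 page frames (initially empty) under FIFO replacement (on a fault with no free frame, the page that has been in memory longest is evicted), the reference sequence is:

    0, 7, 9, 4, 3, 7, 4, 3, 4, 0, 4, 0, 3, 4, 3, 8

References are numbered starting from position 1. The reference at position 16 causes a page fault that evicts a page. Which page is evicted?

0

pos 1: 0: miss, frames (0)
pos 2: 7: miss, frames (0 7)
pos 3: 9: miss, frames (0 7 9)
pos 4: 4: miss, frames (0 7 9 4)
pos 5: 3: miss, frames (0 7 9 4 3)
pos 6: 7: hit
pos 7: 4: hit
pos 8: 3: hit
pos 9: 4: hit
pos 10: 0: hit
pos 11: 4: hit
pos 12: 0: hit
pos 13: 3: hit
pos 14: 4: hit
pos 15: 3: hit
pos 16: 8: miss, evict 0, frames (7 9 4 3 8)
At position 16, page 0 is evicted.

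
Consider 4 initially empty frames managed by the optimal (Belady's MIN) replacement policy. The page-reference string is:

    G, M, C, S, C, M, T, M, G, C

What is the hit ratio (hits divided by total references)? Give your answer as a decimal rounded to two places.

0.50

G -> fault, frames {G}
M -> fault, frames {G,M}
C -> fault, frames {G,M,C}
S -> fault, frames {G,M,C,S}
C -> hit
M -> hit
T -> fault, evict S, frames {G,M,C,T}
M -> hit
G -> hit
C -> hit
Hits: 5 of 10 references → 5/10 = 0.5000.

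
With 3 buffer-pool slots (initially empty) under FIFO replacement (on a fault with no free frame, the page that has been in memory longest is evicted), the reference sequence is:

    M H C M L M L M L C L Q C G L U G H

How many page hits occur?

M -> fault, frames {M}
H -> fault, frames {M,H}
C -> fault, frames {M,H,C}
M -> hit
L -> fault, evict M, frames {H,C,L}
M -> fault, evict H, frames {C,L,M}
L -> hit
M -> hit
L -> hit
C -> hit
L -> hit
Q -> fault, evict C, frames {L,M,Q}
C -> fault, evict L, frames {M,Q,C}
G -> fault, evict M, frames {Q,C,G}
L -> fault, evict Q, frames {C,G,L}
U -> fault, evict C, frames {G,L,U}
G -> hit
H -> fault, evict G, frames {L,U,H}
Hits: 7.

7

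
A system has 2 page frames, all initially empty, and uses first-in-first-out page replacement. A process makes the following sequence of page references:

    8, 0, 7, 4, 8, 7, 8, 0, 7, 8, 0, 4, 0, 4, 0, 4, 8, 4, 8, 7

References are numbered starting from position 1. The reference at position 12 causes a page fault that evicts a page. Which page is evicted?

pos 1: 8 → fault, frames [8]
pos 2: 0 → fault, frames [8, 0]
pos 3: 7 → fault, evict 8, frames [0, 7]
pos 4: 4 → fault, evict 0, frames [7, 4]
pos 5: 8 → fault, evict 7, frames [4, 8]
pos 6: 7 → fault, evict 4, frames [8, 7]
pos 7: 8 → hit
pos 8: 0 → fault, evict 8, frames [7, 0]
pos 9: 7 → hit
pos 10: 8 → fault, evict 7, frames [0, 8]
pos 11: 0 → hit
pos 12: 4 → fault, evict 0, frames [8, 4]
At position 12, page 0 is evicted.

0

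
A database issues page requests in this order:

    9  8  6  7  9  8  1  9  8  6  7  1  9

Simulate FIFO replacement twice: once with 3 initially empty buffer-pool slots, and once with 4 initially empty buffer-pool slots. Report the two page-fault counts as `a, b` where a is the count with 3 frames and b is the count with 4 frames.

10, 11

3 frames: F F F F F F F . . F F . F → 10 faults.
4 frames: F F F F . . F F F F F F F → 11 faults.
11 > 10: adding a frame increased faults — Belady's anomaly.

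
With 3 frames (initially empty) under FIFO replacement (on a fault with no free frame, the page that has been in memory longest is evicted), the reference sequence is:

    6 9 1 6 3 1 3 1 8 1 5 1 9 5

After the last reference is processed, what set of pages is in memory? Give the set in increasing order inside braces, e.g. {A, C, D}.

6 -> fault, frames [6]
9 -> fault, frames [6, 9]
1 -> fault, frames [6, 9, 1]
6 -> hit
3 -> fault, evict 6, frames [9, 1, 3]
1 -> hit
3 -> hit
1 -> hit
8 -> fault, evict 9, frames [1, 3, 8]
1 -> hit
5 -> fault, evict 1, frames [3, 8, 5]
1 -> fault, evict 3, frames [8, 5, 1]
9 -> fault, evict 8, frames [5, 1, 9]
5 -> hit

{1, 5, 9}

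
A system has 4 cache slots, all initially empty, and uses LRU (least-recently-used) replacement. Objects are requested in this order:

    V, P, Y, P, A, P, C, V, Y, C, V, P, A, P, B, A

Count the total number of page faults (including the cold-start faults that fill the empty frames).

V: fault, frames {V}
P: fault, frames {V,P}
Y: fault, frames {V,P,Y}
P: hit
A: fault, frames {V,Y,P,A}
P: hit
C: fault, evict V, frames {Y,A,P,C}
V: fault, evict Y, frames {A,P,C,V}
Y: fault, evict A, frames {P,C,V,Y}
C: hit
V: hit
P: hit
A: fault, evict Y, frames {C,V,P,A}
P: hit
B: fault, evict C, frames {V,A,P,B}
A: hit
Page faults: 9.

9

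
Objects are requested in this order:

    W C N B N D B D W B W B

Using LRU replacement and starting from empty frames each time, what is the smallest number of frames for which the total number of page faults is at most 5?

5

f=1: 12 faults
f=2: 8 faults
f=3: 6 faults
f=4: 6 faults
f=5: 5 faults
Smallest f with faults ≤ 5 is 5.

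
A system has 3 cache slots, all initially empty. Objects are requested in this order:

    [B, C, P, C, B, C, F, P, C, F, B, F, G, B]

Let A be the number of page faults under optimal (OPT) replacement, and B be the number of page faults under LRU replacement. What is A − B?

Under OPT: F F F . . . F . . . F . F . → 6 faults.
Under LRU: F F F . . . F F . . F . F . → 7 faults.
A − B = 6 − 7 = -1.

-1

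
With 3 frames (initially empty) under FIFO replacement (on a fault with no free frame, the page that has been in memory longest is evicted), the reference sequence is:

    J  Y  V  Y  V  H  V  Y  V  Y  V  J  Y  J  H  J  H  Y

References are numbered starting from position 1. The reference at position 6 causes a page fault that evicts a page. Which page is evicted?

pos 1: J → miss, frames [J]
pos 2: Y → miss, frames [J, Y]
pos 3: V → miss, frames [J, Y, V]
pos 4: Y → hit
pos 5: V → hit
pos 6: H → miss, evict J, frames [Y, V, H]
At position 6, page J is evicted.

J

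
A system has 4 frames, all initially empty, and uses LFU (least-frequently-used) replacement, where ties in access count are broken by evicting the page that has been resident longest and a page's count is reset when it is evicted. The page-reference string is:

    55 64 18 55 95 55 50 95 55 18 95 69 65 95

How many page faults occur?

7

55 -> miss, frames [55]
64 -> miss, frames [55, 64]
18 -> miss, frames [55, 64, 18]
55 -> hit
95 -> miss, frames [55, 64, 18, 95]
55 -> hit
50 -> miss, evict 64, frames [55, 18, 95, 50]
95 -> hit
55 -> hit
18 -> hit
95 -> hit
69 -> miss, evict 50, frames [55, 18, 95, 69]
65 -> miss, evict 69, frames [55, 18, 95, 65]
95 -> hit
Page faults: 7.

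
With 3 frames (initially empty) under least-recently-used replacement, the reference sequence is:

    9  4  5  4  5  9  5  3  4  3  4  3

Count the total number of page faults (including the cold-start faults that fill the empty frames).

9 -> fault, frames {9}
4 -> fault, frames {9,4}
5 -> fault, frames {9,4,5}
4 -> hit
5 -> hit
9 -> hit
5 -> hit
3 -> fault, evict 4, frames {9,5,3}
4 -> fault, evict 9, frames {5,3,4}
3 -> hit
4 -> hit
3 -> hit
Page faults: 5.

5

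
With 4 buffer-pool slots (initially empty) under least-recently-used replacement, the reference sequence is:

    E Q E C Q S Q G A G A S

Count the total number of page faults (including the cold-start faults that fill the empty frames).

E: miss, frames [E]
Q: miss, frames [E, Q]
E: hit
C: miss, frames [Q, E, C]
Q: hit
S: miss, frames [E, C, Q, S]
Q: hit
G: miss, evict E, frames [C, S, Q, G]
A: miss, evict C, frames [S, Q, G, A]
G: hit
A: hit
S: hit
Page faults: 6.

6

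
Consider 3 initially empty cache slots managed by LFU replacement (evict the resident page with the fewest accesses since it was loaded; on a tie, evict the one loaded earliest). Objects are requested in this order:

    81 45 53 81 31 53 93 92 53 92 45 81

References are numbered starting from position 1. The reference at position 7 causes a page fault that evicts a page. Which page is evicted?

31

pos 1: 81 → miss, frames (81)
pos 2: 45 → miss, frames (81 45)
pos 3: 53 → miss, frames (81 45 53)
pos 4: 81 → hit
pos 5: 31 → miss, evict 45, frames (81 53 31)
pos 6: 53 → hit
pos 7: 93 → miss, evict 31, frames (81 53 93)
At position 7, page 31 is evicted.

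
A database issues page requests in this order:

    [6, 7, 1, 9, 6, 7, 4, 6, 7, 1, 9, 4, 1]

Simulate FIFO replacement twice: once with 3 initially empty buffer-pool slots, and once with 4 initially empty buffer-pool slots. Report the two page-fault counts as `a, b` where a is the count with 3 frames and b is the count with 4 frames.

9, 10

3 frames: F F F F F F F . . F F . . → 9 faults.
4 frames: F F F F . . F F F F F F . → 10 faults.
10 > 9: adding a frame increased faults — Belady's anomaly.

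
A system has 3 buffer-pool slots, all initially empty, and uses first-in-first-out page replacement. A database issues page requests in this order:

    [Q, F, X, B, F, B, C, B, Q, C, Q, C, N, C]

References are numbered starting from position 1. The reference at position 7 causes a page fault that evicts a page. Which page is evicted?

F

pos 1: Q → miss, frames {Q}
pos 2: F → miss, frames {Q,F}
pos 3: X → miss, frames {Q,F,X}
pos 4: B → miss, evict Q, frames {F,X,B}
pos 5: F → hit
pos 6: B → hit
pos 7: C → miss, evict F, frames {X,B,C}
At position 7, page F is evicted.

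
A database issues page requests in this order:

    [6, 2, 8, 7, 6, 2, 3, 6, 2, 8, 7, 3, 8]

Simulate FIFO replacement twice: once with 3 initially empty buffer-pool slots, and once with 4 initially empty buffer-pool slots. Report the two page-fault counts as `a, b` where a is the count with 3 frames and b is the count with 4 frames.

9, 10

3 frames: F F F F F F F . . F F . . → 9 faults.
4 frames: F F F F . . F F F F F F . → 10 faults.
10 > 9: adding a frame increased faults — Belady's anomaly.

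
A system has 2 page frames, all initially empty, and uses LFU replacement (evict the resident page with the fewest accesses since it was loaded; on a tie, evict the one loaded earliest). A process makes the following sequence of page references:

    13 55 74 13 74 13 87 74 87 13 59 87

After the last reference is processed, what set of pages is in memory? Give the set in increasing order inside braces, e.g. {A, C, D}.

13: miss, frames {13}
55: miss, frames {13,55}
74: miss, evict 13, frames {55,74}
13: miss, evict 55, frames {74,13}
74: hit
13: hit
87: miss, evict 74, frames {13,87}
74: miss, evict 87, frames {13,74}
87: miss, evict 74, frames {13,87}
13: hit
59: miss, evict 87, frames {13,59}
87: miss, evict 59, frames {13,87}

{13, 87}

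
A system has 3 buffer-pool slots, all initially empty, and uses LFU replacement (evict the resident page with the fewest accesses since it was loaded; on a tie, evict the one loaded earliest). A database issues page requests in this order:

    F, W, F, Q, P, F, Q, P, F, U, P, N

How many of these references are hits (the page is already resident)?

6

F → miss, frames [F]
W → miss, frames [F, W]
F → hit
Q → miss, frames [F, W, Q]
P → miss, evict W, frames [F, Q, P]
F → hit
Q → hit
P → hit
F → hit
U → miss, evict Q, frames [F, P, U]
P → hit
N → miss, evict U, frames [F, P, N]
Hits: 6.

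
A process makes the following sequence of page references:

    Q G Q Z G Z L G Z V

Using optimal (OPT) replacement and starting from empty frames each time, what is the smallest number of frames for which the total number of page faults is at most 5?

f=1: 10 faults
f=2: 6 faults
f=3: 5 faults
f=4: 5 faults
f=5: 5 faults
Smallest f with faults ≤ 5 is 3.

3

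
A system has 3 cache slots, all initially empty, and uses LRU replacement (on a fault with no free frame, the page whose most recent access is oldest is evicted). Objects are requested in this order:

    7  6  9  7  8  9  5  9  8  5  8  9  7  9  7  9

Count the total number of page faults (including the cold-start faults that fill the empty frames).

6

7 → fault, frames {7}
6 → fault, frames {7,6}
9 → fault, frames {7,6,9}
7 → hit
8 → fault, evict 6, frames {9,7,8}
9 → hit
5 → fault, evict 7, frames {8,9,5}
9 → hit
8 → hit
5 → hit
8 → hit
9 → hit
7 → fault, evict 5, frames {8,9,7}
9 → hit
7 → hit
9 → hit
Page faults: 6.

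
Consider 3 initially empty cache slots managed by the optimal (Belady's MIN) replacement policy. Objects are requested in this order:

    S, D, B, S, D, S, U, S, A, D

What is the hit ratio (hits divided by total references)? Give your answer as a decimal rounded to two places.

S -> miss, frames [S]
D -> miss, frames [S, D]
B -> miss, frames [S, D, B]
S -> hit
D -> hit
S -> hit
U -> miss, evict B, frames [S, D, U]
S -> hit
A -> miss, evict U, frames [S, D, A]
D -> hit
Hits: 5 of 10 references → 5/10 = 0.5000.

0.50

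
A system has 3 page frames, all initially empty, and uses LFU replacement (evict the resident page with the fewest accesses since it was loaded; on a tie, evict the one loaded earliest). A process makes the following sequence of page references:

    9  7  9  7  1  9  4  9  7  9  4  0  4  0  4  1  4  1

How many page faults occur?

9: fault, frames {9}
7: fault, frames {9,7}
9: hit
7: hit
1: fault, frames {9,7,1}
9: hit
4: fault, evict 1, frames {9,7,4}
9: hit
7: hit
9: hit
4: hit
0: fault, evict 4, frames {9,7,0}
4: fault, evict 0, frames {9,7,4}
0: fault, evict 4, frames {9,7,0}
4: fault, evict 0, frames {9,7,4}
1: fault, evict 4, frames {9,7,1}
4: fault, evict 1, frames {9,7,4}
1: fault, evict 4, frames {9,7,1}
Page faults: 11.

11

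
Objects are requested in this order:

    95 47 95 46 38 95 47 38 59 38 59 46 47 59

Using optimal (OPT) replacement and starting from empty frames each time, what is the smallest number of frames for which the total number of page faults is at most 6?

3

f=1: 14 faults
f=2: 8 faults
f=3: 6 faults
f=4: 5 faults
f=5: 5 faults
Smallest f with faults ≤ 6 is 3.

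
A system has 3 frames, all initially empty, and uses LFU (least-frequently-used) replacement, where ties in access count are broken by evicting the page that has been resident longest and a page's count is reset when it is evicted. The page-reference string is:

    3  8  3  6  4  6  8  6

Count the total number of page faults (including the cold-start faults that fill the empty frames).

5

3 → fault, frames {3}
8 → fault, frames {3,8}
3 → hit
6 → fault, frames {3,8,6}
4 → fault, evict 8, frames {3,6,4}
6 → hit
8 → fault, evict 4, frames {3,6,8}
6 → hit
Page faults: 5.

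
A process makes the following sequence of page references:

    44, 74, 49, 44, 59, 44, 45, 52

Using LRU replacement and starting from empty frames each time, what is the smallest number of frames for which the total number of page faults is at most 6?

f=1: 8 faults
f=2: 7 faults
f=3: 6 faults
f=4: 6 faults
f=5: 6 faults
f=6: 6 faults
Smallest f with faults ≤ 6 is 3.

3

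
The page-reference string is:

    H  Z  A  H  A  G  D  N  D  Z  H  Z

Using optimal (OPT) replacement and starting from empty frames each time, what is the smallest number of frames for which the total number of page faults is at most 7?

3

f=1: 12 faults
f=2: 8 faults
f=3: 7 faults
f=4: 6 faults
f=5: 6 faults
f=6: 6 faults
Smallest f with faults ≤ 7 is 3.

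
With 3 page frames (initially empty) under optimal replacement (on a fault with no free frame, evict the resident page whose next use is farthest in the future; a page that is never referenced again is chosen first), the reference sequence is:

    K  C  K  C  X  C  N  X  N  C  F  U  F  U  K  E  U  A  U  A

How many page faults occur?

9

K: miss, frames [K]
C: miss, frames [K, C]
K: hit
C: hit
X: miss, frames [K, C, X]
C: hit
N: miss, evict K, frames [C, X, N]
X: hit
N: hit
C: hit
F: miss, evict N, frames [C, X, F]
U: miss, evict X, frames [C, F, U]
F: hit
U: hit
K: miss, evict F, frames [C, U, K]
E: miss, evict K, frames [C, U, E]
U: hit
A: miss, evict E, frames [C, U, A]
U: hit
A: hit
Page faults: 9.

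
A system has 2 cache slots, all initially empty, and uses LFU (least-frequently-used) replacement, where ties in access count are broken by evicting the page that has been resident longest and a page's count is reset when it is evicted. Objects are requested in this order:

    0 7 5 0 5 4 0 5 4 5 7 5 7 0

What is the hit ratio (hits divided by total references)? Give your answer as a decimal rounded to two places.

0.36

0 → miss, frames {0}
7 → miss, frames {0,7}
5 → miss, evict 0, frames {7,5}
0 → miss, evict 7, frames {5,0}
5 → hit
4 → miss, evict 0, frames {5,4}
0 → miss, evict 4, frames {5,0}
5 → hit
4 → miss, evict 0, frames {5,4}
5 → hit
7 → miss, evict 4, frames {5,7}
5 → hit
7 → hit
0 → miss, evict 7, frames {5,0}
Hits: 5 of 14 references → 5/14 = 0.3571.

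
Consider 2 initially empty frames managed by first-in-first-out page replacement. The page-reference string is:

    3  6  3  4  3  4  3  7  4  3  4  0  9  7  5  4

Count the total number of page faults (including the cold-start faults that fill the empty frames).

12

3 -> miss, frames (3)
6 -> miss, frames (3 6)
3 -> hit
4 -> miss, evict 3, frames (6 4)
3 -> miss, evict 6, frames (4 3)
4 -> hit
3 -> hit
7 -> miss, evict 4, frames (3 7)
4 -> miss, evict 3, frames (7 4)
3 -> miss, evict 7, frames (4 3)
4 -> hit
0 -> miss, evict 4, frames (3 0)
9 -> miss, evict 3, frames (0 9)
7 -> miss, evict 0, frames (9 7)
5 -> miss, evict 9, frames (7 5)
4 -> miss, evict 7, frames (5 4)
Page faults: 12.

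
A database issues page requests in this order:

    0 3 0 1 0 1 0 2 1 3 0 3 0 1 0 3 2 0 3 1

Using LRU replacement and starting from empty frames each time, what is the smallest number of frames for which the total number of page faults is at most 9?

f=1: 20 faults
f=2: 13 faults
f=3: 8 faults
f=4: 4 faults
Smallest f with faults ≤ 9 is 3.

3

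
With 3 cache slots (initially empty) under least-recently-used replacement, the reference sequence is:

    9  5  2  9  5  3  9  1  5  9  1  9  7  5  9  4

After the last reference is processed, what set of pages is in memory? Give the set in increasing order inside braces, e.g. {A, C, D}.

{4, 5, 9}

9 -> miss, frames [9]
5 -> miss, frames [9, 5]
2 -> miss, frames [9, 5, 2]
9 -> hit
5 -> hit
3 -> miss, evict 2, frames [9, 5, 3]
9 -> hit
1 -> miss, evict 5, frames [3, 9, 1]
5 -> miss, evict 3, frames [9, 1, 5]
9 -> hit
1 -> hit
9 -> hit
7 -> miss, evict 5, frames [1, 9, 7]
5 -> miss, evict 1, frames [9, 7, 5]
9 -> hit
4 -> miss, evict 7, frames [5, 9, 4]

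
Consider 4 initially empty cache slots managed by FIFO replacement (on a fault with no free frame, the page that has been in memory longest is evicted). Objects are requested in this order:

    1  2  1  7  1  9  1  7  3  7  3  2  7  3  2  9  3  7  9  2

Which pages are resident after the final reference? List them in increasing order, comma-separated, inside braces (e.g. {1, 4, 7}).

{2, 3, 7, 9}

1 -> fault, frames [1]
2 -> fault, frames [1, 2]
1 -> hit
7 -> fault, frames [1, 2, 7]
1 -> hit
9 -> fault, frames [1, 2, 7, 9]
1 -> hit
7 -> hit
3 -> fault, evict 1, frames [2, 7, 9, 3]
7 -> hit
3 -> hit
2 -> hit
7 -> hit
3 -> hit
2 -> hit
9 -> hit
3 -> hit
7 -> hit
9 -> hit
2 -> hit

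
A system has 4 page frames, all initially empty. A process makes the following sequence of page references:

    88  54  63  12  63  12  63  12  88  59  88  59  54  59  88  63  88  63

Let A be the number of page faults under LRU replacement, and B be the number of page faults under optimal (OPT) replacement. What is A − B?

Under LRU: F F F F . . . . . F . . F . . F . . → 7 faults.
Under OPT: F F F F . . . . . F . . . . . . . . → 5 faults.
A − B = 7 − 5 = 2.

2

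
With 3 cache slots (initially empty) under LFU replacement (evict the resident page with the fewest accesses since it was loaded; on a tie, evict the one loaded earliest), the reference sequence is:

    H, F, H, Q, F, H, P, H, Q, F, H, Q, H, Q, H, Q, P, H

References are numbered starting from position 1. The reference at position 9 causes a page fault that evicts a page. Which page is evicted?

pos 1: H → fault, frames (H)
pos 2: F → fault, frames (H F)
pos 3: H → hit
pos 4: Q → fault, frames (H F Q)
pos 5: F → hit
pos 6: H → hit
pos 7: P → fault, evict Q, frames (H F P)
pos 8: H → hit
pos 9: Q → fault, evict P, frames (H F Q)
At position 9, page P is evicted.

P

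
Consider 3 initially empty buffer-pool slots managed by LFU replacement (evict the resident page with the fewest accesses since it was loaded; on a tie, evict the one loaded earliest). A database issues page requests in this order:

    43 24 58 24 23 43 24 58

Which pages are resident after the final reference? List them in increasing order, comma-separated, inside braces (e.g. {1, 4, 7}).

43: fault, frames (43)
24: fault, frames (43 24)
58: fault, frames (43 24 58)
24: hit
23: fault, evict 43, frames (24 58 23)
43: fault, evict 58, frames (24 23 43)
24: hit
58: fault, evict 23, frames (24 43 58)

{24, 43, 58}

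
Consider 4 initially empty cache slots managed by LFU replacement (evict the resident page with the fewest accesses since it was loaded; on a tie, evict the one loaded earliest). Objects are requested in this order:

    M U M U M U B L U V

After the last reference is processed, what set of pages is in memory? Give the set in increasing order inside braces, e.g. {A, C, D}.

{L, M, U, V}

M → miss, frames [M]
U → miss, frames [M, U]
M → hit
U → hit
M → hit
U → hit
B → miss, frames [M, U, B]
L → miss, frames [M, U, B, L]
U → hit
V → miss, evict B, frames [M, U, L, V]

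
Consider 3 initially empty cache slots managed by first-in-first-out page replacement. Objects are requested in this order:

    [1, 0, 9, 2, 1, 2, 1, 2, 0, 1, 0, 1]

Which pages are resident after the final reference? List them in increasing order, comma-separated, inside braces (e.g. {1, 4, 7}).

1 → miss, frames {1}
0 → miss, frames {1,0}
9 → miss, frames {1,0,9}
2 → miss, evict 1, frames {0,9,2}
1 → miss, evict 0, frames {9,2,1}
2 → hit
1 → hit
2 → hit
0 → miss, evict 9, frames {2,1,0}
1 → hit
0 → hit
1 → hit

{0, 1, 2}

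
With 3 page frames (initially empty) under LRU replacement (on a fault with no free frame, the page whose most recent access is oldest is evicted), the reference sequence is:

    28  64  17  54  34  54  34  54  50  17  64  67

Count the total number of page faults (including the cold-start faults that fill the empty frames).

28: miss, frames (28)
64: miss, frames (28 64)
17: miss, frames (28 64 17)
54: miss, evict 28, frames (64 17 54)
34: miss, evict 64, frames (17 54 34)
54: hit
34: hit
54: hit
50: miss, evict 17, frames (34 54 50)
17: miss, evict 34, frames (54 50 17)
64: miss, evict 54, frames (50 17 64)
67: miss, evict 50, frames (17 64 67)
Page faults: 9.

9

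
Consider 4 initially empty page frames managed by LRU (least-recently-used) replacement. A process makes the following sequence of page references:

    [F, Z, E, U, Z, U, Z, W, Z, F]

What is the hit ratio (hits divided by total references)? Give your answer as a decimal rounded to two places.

0.40

F -> miss, frames {F}
Z -> miss, frames {F,Z}
E -> miss, frames {F,Z,E}
U -> miss, frames {F,Z,E,U}
Z -> hit
U -> hit
Z -> hit
W -> miss, evict F, frames {E,U,Z,W}
Z -> hit
F -> miss, evict E, frames {U,W,Z,F}
Hits: 4 of 10 references → 4/10 = 0.4000.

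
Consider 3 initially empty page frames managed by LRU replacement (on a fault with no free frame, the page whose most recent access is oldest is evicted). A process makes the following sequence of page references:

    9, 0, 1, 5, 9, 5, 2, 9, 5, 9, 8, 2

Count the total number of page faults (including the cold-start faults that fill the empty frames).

9: miss, frames (9)
0: miss, frames (9 0)
1: miss, frames (9 0 1)
5: miss, evict 9, frames (0 1 5)
9: miss, evict 0, frames (1 5 9)
5: hit
2: miss, evict 1, frames (9 5 2)
9: hit
5: hit
9: hit
8: miss, evict 2, frames (5 9 8)
2: miss, evict 5, frames (9 8 2)
Page faults: 8.

8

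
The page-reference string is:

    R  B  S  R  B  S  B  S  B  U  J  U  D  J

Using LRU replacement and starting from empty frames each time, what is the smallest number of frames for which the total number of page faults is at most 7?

3

f=1: 14 faults
f=2: 10 faults
f=3: 6 faults
f=4: 6 faults
f=5: 6 faults
f=6: 6 faults
Smallest f with faults ≤ 7 is 3.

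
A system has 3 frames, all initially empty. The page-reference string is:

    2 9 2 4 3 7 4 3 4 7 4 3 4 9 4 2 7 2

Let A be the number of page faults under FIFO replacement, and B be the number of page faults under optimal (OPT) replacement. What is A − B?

Under FIFO: F F . F F F . . . . . . . F F F F . → 9 faults.
Under OPT: F F . F F F . . . . . . . F . F . . → 7 faults.
A − B = 9 − 7 = 2.

2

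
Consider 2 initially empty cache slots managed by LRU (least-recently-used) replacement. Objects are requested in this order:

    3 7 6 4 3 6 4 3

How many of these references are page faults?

3 -> miss, frames (3)
7 -> miss, frames (3 7)
6 -> miss, evict 3, frames (7 6)
4 -> miss, evict 7, frames (6 4)
3 -> miss, evict 6, frames (4 3)
6 -> miss, evict 4, frames (3 6)
4 -> miss, evict 3, frames (6 4)
3 -> miss, evict 6, frames (4 3)
Page faults: 8.

8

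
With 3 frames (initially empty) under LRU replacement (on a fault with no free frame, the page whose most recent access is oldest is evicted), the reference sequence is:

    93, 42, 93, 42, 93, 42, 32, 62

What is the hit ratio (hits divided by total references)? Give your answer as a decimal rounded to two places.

0.50

93 -> fault, frames (93)
42 -> fault, frames (93 42)
93 -> hit
42 -> hit
93 -> hit
42 -> hit
32 -> fault, frames (93 42 32)
62 -> fault, evict 93, frames (42 32 62)
Hits: 4 of 8 references → 4/8 = 0.5000.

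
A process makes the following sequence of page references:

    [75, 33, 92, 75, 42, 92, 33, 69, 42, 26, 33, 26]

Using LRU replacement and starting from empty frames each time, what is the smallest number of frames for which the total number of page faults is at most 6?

4

f=1: 12 faults
f=2: 11 faults
f=3: 9 faults
f=4: 6 faults
f=5: 6 faults
f=6: 6 faults
Smallest f with faults ≤ 6 is 4.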